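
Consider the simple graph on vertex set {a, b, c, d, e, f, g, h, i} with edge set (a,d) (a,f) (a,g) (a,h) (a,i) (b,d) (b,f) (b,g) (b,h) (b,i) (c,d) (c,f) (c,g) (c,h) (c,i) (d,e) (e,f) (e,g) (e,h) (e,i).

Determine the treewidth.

A width-4 tree decomposition is:
Bags: B1 = {a, b, c, d, e}  B2 = {a, b, c, e, i}  B3 = {a, b, c, e, f}  B4 = {a, b, c, e, h}  B5 = {a, b, c, e, g}
Tree: B1–B2, B2–B3, B3–B4, B4–B5
The largest bag has 5 vertices, giving width 4; this decomposition certifies tw(G) ≤ 4. For the lower bound: the 5 vertex sets {a,d}, {c,i}, {b,f}, {e}, {h} are disjoint, each induces a connected subgraph, and every pair is joined by at least one edge of G. Contracting each set to a single vertex therefore yields K_{5} as a minor, and since treewidth is minor-monotone, tw(G) ≥ tw(K_{5}) = 4. Hence tw(G) = 4 exactly.

4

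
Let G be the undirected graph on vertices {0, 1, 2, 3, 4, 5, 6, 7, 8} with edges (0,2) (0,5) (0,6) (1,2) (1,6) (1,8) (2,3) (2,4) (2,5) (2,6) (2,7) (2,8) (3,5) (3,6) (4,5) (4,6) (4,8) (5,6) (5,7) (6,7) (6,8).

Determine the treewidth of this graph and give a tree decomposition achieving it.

Treewidth 3.
Bags: B1 = {2, 4, 5, 6}  B2 = {0, 2, 5, 6}  B3 = {2, 4, 6, 8}  B4 = {2, 5, 6, 7}  B5 = {1, 2, 6, 8}  B6 = {2, 3, 5, 6}
Tree: B1–B2, B1–B3, B1–B4, B3–B5, B2–B6

Each bag holds 4 vertices, so the decomposition has width 3, which upper-bounds the treewidth. For the lower bound, the 4 vertices {1, 2, 6, 8} are pairwise adjacent, and any tree decomposition puts a clique entirely inside one bag — forcing width ≥ 3. Therefore the treewidth is 3.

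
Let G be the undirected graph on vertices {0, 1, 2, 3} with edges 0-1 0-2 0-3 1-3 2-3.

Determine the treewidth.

2

A width-2 tree decomposition is:
Bags: B1 = {0, 2, 3}  B2 = {0, 1, 3}
Tree: B1–B2
Each bag holds 3 vertices, so the decomposition has width 2, which upper-bounds the treewidth. Conversely, {0, 1, 3} is a clique of size 3, and the vertices of any clique must share a bag in every tree decomposition; so some bag has ≥ 3 vertices and tw(G) ≥ 2. Combining the bounds, tw(G) = 2.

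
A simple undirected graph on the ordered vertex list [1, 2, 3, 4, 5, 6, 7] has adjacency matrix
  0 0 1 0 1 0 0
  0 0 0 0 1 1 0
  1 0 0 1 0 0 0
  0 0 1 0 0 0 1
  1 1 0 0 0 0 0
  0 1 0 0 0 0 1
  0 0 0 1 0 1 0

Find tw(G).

2

A width-2 tree decomposition is:
Bags: B1 = {4, 6, 7}  B2 = {3, 4, 6}  B3 = {1, 3, 6}  B4 = {1, 5, 6}  B5 = {2, 5, 6}
Tree: B1–B2, B2–B3, B3–B4, B4–B5
The largest bag has 3 vertices, giving width 2; this decomposition certifies tw(G) ≤ 2. Since 6–7–4–3–1–5–2–6 is a cycle in G, G is not acyclic. Forests are exactly the graphs of treewidth ≤ 1, so tw(G) ≥ 2. Therefore the treewidth is 2.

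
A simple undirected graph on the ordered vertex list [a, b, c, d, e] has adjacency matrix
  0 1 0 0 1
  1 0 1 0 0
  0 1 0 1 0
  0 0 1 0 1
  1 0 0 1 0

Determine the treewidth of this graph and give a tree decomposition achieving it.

Treewidth 2.
One optimal decomposition is:
Bags: B1 = {a, d, e}  B2 = {a, b, d}  B3 = {b, c, d}
Tree: B1–B2, B2–B3

Every bag has size at most 3, so the width is 3 − 1 = 2 and tw(G) ≤ 2. Since d–e–a–b–c–d is a cycle in G, G is not acyclic. Forests are exactly the graphs of treewidth ≤ 1, so tw(G) ≥ 2. Therefore the treewidth is 2.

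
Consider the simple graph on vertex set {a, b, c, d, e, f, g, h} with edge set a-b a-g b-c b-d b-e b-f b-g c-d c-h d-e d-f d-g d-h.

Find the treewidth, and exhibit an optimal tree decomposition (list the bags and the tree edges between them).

The largest bag has 3 vertices, giving width 2; this decomposition certifies tw(G) ≤ 2. For the lower bound, the 3 vertices {c, d, h} are pairwise adjacent, and any tree decomposition puts a clique entirely inside one bag — forcing width ≥ 2. Hence tw(G) = 2 exactly.

Treewidth 2.
One optimal decomposition is:
Bags: B1 = {b, d, f}  B2 = {b, c, d}  B3 = {b, d, e}  B4 = {c, d, h}  B5 = {b, d, g}  B6 = {a, b, g}
Tree: B1–B2, B1–B3, B2–B4, B3–B5, B5–B6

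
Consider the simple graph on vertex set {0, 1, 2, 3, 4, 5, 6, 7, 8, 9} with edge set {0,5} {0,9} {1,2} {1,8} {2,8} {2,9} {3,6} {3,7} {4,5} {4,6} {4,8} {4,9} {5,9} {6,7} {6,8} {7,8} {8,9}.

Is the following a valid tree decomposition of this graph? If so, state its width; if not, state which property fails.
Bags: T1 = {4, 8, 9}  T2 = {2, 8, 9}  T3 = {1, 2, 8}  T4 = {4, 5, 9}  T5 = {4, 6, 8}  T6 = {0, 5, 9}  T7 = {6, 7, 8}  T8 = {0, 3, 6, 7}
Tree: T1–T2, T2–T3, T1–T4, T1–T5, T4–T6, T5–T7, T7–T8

No — bags containing vertex 0 are not connected in the tree.

A tree decomposition must satisfy three properties: every vertex lies in some bag; for every edge, both endpoints lie together in some bag; and for every vertex, the bags containing it form a connected subtree. Here bags containing vertex 0 are not connected in the tree, so the decomposition is invalid.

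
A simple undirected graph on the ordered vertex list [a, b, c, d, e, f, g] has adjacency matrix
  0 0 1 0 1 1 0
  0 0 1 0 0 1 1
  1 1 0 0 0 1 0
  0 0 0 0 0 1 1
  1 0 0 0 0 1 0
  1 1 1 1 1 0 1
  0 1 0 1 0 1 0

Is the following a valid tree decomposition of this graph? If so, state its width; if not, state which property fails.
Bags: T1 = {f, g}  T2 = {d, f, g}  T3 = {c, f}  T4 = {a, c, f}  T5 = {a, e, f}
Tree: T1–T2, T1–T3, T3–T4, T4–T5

A tree decomposition must satisfy three properties: every vertex lies in some bag; for every edge, both endpoints lie together in some bag; and for every vertex, the bags containing it form a connected subtree. Here vertex b appears in no bag, so the decomposition is invalid.

No — vertex b appears in no bag.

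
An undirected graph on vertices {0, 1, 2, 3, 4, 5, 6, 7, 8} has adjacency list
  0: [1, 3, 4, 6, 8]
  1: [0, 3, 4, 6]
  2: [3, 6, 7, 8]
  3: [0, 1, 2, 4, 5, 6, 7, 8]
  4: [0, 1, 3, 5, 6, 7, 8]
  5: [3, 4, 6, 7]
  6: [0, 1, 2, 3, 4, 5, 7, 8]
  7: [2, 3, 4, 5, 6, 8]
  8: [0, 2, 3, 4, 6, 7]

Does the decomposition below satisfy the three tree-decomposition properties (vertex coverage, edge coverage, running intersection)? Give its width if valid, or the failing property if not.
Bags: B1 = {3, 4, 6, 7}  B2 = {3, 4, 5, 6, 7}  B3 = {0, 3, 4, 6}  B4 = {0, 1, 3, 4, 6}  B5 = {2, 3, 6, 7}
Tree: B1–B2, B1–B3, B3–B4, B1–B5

A tree decomposition must satisfy three properties: every vertex lies in some bag; for every edge, both endpoints lie together in some bag; and for every vertex, the bags containing it form a connected subtree. Here vertex 8 appears in no bag, so the decomposition is invalid.

No — vertex 8 appears in no bag.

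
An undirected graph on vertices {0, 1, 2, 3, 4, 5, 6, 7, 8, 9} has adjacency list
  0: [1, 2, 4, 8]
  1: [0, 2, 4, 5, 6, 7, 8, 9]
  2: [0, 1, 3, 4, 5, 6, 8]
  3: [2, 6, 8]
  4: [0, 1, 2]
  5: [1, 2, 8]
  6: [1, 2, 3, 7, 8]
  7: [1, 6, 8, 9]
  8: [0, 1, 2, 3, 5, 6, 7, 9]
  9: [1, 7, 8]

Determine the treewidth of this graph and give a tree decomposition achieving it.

Each bag holds 4 vertices, so the decomposition has width 3, which upper-bounds the treewidth. On the other hand G contains the 4-clique {1, 7, 8, 9}. A clique must lie in a single bag of any decomposition, so no decomposition can have width below 3. Combining the bounds, tw(G) = 3.

Treewidth 3.
One such decomposition:
Bags: B1 = {1, 2, 6, 8}  B2 = {1, 6, 7, 8}  B3 = {1, 2, 5, 8}  B4 = {0, 1, 2, 8}  B5 = {0, 1, 2, 4}  B6 = {1, 7, 8, 9}  B7 = {2, 3, 6, 8}
Tree: B1–B2, B1–B3, B3–B4, B4–B5, B2–B6, B1–B7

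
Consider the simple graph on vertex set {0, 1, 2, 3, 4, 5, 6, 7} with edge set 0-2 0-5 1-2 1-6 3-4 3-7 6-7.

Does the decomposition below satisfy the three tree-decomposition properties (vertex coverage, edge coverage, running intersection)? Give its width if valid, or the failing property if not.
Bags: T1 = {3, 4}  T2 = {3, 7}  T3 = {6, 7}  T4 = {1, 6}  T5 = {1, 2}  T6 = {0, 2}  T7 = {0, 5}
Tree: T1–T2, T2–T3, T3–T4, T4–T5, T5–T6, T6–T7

Yes; width 1.

Checking the three conditions: (i) the bags cover all of {0, 1, 2, 3, 4, 5, 6, 7}; (ii) for each edge, some bag contains both endpoints; (iii) the bags containing any fixed vertex form a subtree. All hold, so the decomposition is valid with width 2 − 1 = 1.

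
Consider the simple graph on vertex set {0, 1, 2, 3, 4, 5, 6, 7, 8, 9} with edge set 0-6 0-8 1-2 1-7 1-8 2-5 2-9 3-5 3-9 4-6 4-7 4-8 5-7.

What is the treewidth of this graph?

A width-2 tree decomposition is:
Bags: B1 = {3, 5, 9}  B2 = {2, 5, 9}  B3 = {2, 5, 7}  B4 = {1, 2, 7}  B5 = {1, 4, 7}  B6 = {1, 4, 8}  B7 = {4, 6, 8}  B8 = {0, 6, 8}
Tree: B1–B2, B2–B3, B3–B4, B4–B5, B5–B6, B6–B7, B7–B8
Every bag has size at most 3, so the width is 3 − 1 = 2 and tw(G) ≤ 2. The edges 3–9–2–5–3 form a cycle, so G is not a tree and its treewidth is at least 2. Therefore the treewidth is 2.

2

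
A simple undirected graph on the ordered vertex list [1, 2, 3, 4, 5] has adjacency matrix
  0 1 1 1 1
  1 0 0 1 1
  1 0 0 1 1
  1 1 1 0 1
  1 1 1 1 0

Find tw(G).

A width-3 tree decomposition is:
Bags: B1 = {1, 2, 4, 5}  B2 = {1, 3, 4, 5}
Tree: B1–B2
The largest bag has 4 vertices, giving width 3; this decomposition certifies tw(G) ≤ 3. For the lower bound, the 4 vertices {1, 2, 4, 5} are pairwise adjacent, and any tree decomposition puts a clique entirely inside one bag — forcing width ≥ 3. Therefore the treewidth is 3.

3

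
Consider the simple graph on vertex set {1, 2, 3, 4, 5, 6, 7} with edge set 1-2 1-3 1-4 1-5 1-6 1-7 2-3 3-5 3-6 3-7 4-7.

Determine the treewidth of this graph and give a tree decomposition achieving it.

Each bag holds 3 vertices, so the decomposition has width 2, which upper-bounds the treewidth. For the lower bound, the 3 vertices {1, 2, 3} are pairwise adjacent, and any tree decomposition puts a clique entirely inside one bag — forcing width ≥ 2. Therefore the treewidth is 2.

Treewidth 2.
One optimal decomposition is:
Bags: B1 = {1, 3, 6}  B2 = {1, 3, 5}  B3 = {1, 2, 3}  B4 = {1, 3, 7}  B5 = {1, 4, 7}
Tree: B1–B2, B2–B3, B2–B4, B4–B5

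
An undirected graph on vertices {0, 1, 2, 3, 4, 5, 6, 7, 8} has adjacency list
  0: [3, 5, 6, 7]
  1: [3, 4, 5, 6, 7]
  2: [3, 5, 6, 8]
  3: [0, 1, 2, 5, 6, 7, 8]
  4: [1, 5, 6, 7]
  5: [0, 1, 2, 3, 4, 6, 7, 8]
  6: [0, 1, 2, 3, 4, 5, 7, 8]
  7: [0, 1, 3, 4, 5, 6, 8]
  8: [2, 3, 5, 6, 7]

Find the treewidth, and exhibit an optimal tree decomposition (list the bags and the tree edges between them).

Every bag has size at most 5, so the width is 5 − 1 = 4 and tw(G) ≤ 4. Conversely, {2, 3, 5, 6, 8} is a clique of size 5, and the vertices of any clique must share a bag in every tree decomposition; so some bag has ≥ 5 vertices and tw(G) ≥ 4. The upper and lower bounds meet at 4, so that is the treewidth.

Treewidth 4.
One optimal decomposition is:
Bags: B1 = {3, 5, 6, 7, 8}  B2 = {1, 3, 5, 6, 7}  B3 = {0, 3, 5, 6, 7}  B4 = {1, 4, 5, 6, 7}  B5 = {2, 3, 5, 6, 8}
Tree: B1–B2, B2–B3, B2–B4, B1–B5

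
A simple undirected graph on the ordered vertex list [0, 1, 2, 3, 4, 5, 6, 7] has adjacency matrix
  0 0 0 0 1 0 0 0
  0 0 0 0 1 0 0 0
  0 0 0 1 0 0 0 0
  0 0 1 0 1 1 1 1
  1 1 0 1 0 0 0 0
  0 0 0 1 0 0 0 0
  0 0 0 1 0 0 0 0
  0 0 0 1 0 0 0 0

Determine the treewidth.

1

A width-1 tree decomposition is:
Bags: B1 = {3, 4}  B2 = {2, 3}  B3 = {3, 7}  B4 = {3, 6}  B5 = {1, 4}  B6 = {3, 5}  B7 = {0, 4}
Tree: B1–B2, B1–B3, B3–B4, B1–B5, B3–B6, B5–B7
Every bag has size at most 2, so the width is 2 − 1 = 1 and tw(G) ≤ 1. Any graph with an edge has treewidth ≥ 1, and G has the edge 4–3. Combining the bounds, tw(G) = 1.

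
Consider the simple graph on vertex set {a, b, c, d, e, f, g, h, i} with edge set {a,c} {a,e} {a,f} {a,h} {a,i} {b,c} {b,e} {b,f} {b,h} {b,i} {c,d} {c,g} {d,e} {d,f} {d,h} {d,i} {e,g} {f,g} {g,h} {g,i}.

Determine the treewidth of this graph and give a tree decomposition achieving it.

The largest bag has 5 vertices, giving width 4; this decomposition certifies tw(G) ≤ 4. For the lower bound: the 5 vertex sets {d,h}, {b,i}, {a,c}, {g}, {f} are disjoint, each induces a connected subgraph, and every pair is joined by at least one edge of G. Contracting each set to a single vertex therefore yields K_{5} as a minor, and since treewidth is minor-monotone, tw(G) ≥ tw(K_{5}) = 4. Therefore the treewidth is 4.

Treewidth 4.
One such decomposition:
Bags: B1 = {a, b, d, g, h}  B2 = {a, b, d, g, i}  B3 = {a, b, c, d, g}  B4 = {a, b, d, f, g}  B5 = {a, b, d, e, g}
Tree: B1–B2, B2–B3, B3–B4, B4–B5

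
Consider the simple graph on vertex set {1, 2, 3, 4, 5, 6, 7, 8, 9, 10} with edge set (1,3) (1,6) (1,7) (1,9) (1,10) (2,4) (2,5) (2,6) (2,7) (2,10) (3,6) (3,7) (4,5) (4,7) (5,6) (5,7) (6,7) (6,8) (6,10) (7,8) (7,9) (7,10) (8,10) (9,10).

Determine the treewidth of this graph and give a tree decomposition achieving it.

Every bag has size at most 4, so the width is 4 − 1 = 3 and tw(G) ≤ 3. On the other hand G contains the 4-clique {1, 7, 9, 10}. A clique must lie in a single bag of any decomposition, so no decomposition can have width below 3. Therefore the treewidth is 3.

Treewidth 3.
One such decomposition:
Bags: B1 = {6, 7, 8, 10}  B2 = {2, 6, 7, 10}  B3 = {1, 6, 7, 10}  B4 = {2, 5, 6, 7}  B5 = {2, 4, 5, 7}  B6 = {1, 3, 6, 7}  B7 = {1, 7, 9, 10}
Tree: B1–B2, B2–B3, B2–B4, B4–B5, B3–B6, B3–B7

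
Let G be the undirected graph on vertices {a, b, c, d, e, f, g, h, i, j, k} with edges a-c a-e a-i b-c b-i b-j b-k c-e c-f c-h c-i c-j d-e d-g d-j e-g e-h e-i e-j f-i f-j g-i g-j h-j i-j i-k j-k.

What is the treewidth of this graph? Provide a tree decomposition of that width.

The largest bag has 4 vertices, giving width 3; this decomposition certifies tw(G) ≤ 3. On the other hand G contains the 4-clique {d, e, g, j}. A clique must lie in a single bag of any decomposition, so no decomposition can have width below 3. Combining the bounds, tw(G) = 3.

Treewidth 3.
Bags: B1 = {c, e, i, j}  B2 = {a, c, e, i}  B3 = {e, g, i, j}  B4 = {b, c, i, j}  B5 = {b, i, j, k}  B6 = {c, e, h, j}  B7 = {d, e, g, j}  B8 = {c, f, i, j}
Tree: B1–B2, B1–B3, B1–B4, B4–B5, B1–B6, B3–B7, B4–B8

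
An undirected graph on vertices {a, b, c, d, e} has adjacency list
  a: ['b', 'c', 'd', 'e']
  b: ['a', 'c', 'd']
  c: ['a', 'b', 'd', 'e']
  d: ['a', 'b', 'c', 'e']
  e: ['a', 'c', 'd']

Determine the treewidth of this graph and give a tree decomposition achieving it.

Every bag has size at most 4, so the width is 4 − 1 = 3 and tw(G) ≤ 3. For the lower bound, the 4 vertices {a, c, d, e} are pairwise adjacent, and any tree decomposition puts a clique entirely inside one bag — forcing width ≥ 3. The upper and lower bounds meet at 3, so that is the treewidth.

Treewidth 3.
One optimal decomposition is:
Bags: B1 = {a, c, d, e}  B2 = {a, b, c, d}
Tree: B1–B2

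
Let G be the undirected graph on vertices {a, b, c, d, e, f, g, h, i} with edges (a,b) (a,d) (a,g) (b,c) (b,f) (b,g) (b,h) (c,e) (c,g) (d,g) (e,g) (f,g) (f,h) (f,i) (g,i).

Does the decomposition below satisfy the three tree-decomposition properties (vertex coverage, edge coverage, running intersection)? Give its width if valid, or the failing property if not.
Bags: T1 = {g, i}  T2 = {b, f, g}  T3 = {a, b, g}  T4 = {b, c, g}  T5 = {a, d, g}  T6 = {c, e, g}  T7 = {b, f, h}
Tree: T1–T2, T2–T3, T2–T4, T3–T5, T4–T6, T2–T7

A tree decomposition must satisfy three properties: every vertex lies in some bag; for every edge, both endpoints lie together in some bag; and for every vertex, the bags containing it form a connected subtree. Here edge (f,i) lies in no bag, so the decomposition is invalid.

No — edge (f,i) lies in no bag.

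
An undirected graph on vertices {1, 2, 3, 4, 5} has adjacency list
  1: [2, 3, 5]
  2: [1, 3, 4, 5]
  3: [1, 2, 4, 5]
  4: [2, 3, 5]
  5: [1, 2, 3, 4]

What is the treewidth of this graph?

A width-3 tree decomposition is:
Bags: B1 = {1, 2, 3, 5}  B2 = {2, 3, 4, 5}
Tree: B1–B2
The largest bag has 4 vertices, giving width 3; this decomposition certifies tw(G) ≤ 3. Conversely, {1, 2, 3, 5} is a clique of size 4, and the vertices of any clique must share a bag in every tree decomposition; so some bag has ≥ 4 vertices and tw(G) ≥ 3. Combining the bounds, tw(G) = 3.

3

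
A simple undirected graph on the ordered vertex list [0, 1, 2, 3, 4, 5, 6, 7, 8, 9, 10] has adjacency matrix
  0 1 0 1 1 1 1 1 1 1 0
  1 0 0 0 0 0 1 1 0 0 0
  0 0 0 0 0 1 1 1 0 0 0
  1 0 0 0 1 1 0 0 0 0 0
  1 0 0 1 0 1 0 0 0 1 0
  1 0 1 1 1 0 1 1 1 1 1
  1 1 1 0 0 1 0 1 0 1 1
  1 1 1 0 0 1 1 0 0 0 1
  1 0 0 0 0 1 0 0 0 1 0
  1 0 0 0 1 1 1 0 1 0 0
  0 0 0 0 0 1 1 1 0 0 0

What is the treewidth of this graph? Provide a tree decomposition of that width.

Every bag has size at most 4, so the width is 4 − 1 = 3 and tw(G) ≤ 3. For the lower bound, the 4 vertices {0, 1, 6, 7} are pairwise adjacent, and any tree decomposition puts a clique entirely inside one bag — forcing width ≥ 3. Combining the bounds, tw(G) = 3.

Treewidth 3.
Bags: B1 = {0, 5, 6, 9}  B2 = {0, 5, 8, 9}  B3 = {0, 4, 5, 9}  B4 = {0, 5, 6, 7}  B5 = {0, 1, 6, 7}  B6 = {0, 3, 4, 5}  B7 = {2, 5, 6, 7}  B8 = {5, 6, 7, 10}
Tree: B1–B2, B2–B3, B1–B4, B4–B5, B3–B6, B4–B7, B4–B8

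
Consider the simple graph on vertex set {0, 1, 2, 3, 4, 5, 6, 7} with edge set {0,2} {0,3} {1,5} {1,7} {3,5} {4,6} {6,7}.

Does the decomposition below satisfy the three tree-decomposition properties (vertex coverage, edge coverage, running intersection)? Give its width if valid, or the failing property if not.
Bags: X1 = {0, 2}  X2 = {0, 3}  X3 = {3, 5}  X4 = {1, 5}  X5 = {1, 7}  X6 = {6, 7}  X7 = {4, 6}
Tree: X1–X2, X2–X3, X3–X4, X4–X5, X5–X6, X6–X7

Checking the three conditions: (i) the bags cover all of {0, 1, 2, 3, 4, 5, 6, 7}; (ii) for each edge, some bag contains both endpoints; (iii) the bags containing any fixed vertex form a subtree. All hold, so the decomposition is valid with width 2 − 1 = 1.

Yes; width 1.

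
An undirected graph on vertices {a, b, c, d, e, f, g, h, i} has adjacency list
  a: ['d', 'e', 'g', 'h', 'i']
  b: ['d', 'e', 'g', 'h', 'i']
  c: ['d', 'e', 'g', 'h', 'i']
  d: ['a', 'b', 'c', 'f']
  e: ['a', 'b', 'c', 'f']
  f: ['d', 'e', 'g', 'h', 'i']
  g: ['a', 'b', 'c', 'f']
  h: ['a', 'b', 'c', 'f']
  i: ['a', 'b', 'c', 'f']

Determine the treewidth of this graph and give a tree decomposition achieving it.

Each bag holds 5 vertices, so the decomposition has width 4, which upper-bounds the treewidth. For the lower bound: the 5 vertex sets {b,d}, {f,h}, {a,g}, {c}, {i} are disjoint, each induces a connected subgraph, and every pair is joined by at least one edge of G. Contracting each set to a single vertex therefore yields K_{5} as a minor, and since treewidth is minor-monotone, tw(G) ≥ tw(K_{5}) = 4. The upper and lower bounds meet at 4, so that is the treewidth.

Treewidth 4.
Bags: B1 = {a, b, c, d, f}  B2 = {a, b, c, f, h}  B3 = {a, b, c, f, g}  B4 = {a, b, c, f, i}  B5 = {a, b, c, e, f}
Tree: B1–B2, B2–B3, B3–B4, B4–B5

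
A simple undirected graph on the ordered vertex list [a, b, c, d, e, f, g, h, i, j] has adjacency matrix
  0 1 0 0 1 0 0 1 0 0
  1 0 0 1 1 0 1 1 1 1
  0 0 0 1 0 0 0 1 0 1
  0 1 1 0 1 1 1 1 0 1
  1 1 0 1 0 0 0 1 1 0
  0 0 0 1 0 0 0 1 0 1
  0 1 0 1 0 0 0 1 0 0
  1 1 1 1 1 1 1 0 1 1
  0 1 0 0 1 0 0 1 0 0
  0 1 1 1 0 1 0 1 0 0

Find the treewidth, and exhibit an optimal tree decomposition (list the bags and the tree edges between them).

The largest bag has 4 vertices, giving width 3; this decomposition certifies tw(G) ≤ 3. Conversely, {c, d, h, j} is a clique of size 4, and the vertices of any clique must share a bag in every tree decomposition; so some bag has ≥ 4 vertices and tw(G) ≥ 3. Therefore the treewidth is 3.

Treewidth 3.
One such decomposition:
Bags: B1 = {b, d, g, h}  B2 = {b, d, e, h}  B3 = {b, d, h, j}  B4 = {c, d, h, j}  B5 = {a, b, e, h}  B6 = {d, f, h, j}  B7 = {b, e, h, i}
Tree: B1–B2, B1–B3, B3–B4, B2–B5, B4–B6, B5–B7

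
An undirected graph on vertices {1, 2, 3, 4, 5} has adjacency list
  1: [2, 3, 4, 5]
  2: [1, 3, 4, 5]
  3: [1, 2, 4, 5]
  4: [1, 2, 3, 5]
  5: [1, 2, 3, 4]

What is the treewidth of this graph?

4

A width-4 tree decomposition is:
Bags: B1 = {1, 2, 3, 4, 5}
Tree: (single bag)
A single bag containing all 5 vertices is trivially a valid decomposition of width 4. For the lower bound, the 5 vertices {1, 2, 3, 4, 5} are pairwise adjacent, and any tree decomposition puts a clique entirely inside one bag — forcing width ≥ 4. Combining the bounds, tw(G) = 4.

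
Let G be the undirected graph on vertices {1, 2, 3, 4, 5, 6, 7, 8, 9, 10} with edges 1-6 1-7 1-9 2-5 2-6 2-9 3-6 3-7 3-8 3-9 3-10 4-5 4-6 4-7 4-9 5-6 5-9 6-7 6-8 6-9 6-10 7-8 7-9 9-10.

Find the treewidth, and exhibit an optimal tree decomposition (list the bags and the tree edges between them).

Treewidth 3.
Bags: B1 = {3, 6, 7, 9}  B2 = {1, 6, 7, 9}  B3 = {4, 6, 7, 9}  B4 = {3, 6, 7, 8}  B5 = {3, 6, 9, 10}  B6 = {4, 5, 6, 9}  B7 = {2, 5, 6, 9}
Tree: B1–B2, B2–B3, B1–B4, B1–B5, B3–B6, B6–B7

The largest bag has 4 vertices, giving width 3; this decomposition certifies tw(G) ≤ 3. On the other hand G contains the 4-clique {3, 6, 7, 8}. A clique must lie in a single bag of any decomposition, so no decomposition can have width below 3. Hence tw(G) = 3 exactly.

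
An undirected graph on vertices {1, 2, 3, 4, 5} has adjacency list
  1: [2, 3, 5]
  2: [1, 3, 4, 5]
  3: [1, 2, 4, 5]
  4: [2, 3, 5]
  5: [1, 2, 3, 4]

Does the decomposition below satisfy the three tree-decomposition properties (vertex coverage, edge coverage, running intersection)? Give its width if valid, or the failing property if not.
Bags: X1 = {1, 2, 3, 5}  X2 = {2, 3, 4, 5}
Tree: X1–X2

Yes; width 3.

Checking the three conditions: (i) the bags cover all of {1, 2, 3, 4, 5}; (ii) for each edge, some bag contains both endpoints; (iii) the bags containing any fixed vertex form a subtree. All hold, so the decomposition is valid with width 4 − 1 = 3.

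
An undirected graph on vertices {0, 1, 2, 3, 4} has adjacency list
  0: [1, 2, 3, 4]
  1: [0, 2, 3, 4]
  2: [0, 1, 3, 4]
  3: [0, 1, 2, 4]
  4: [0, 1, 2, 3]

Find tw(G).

4

A width-4 tree decomposition is:
Bags: B1 = {0, 1, 2, 3, 4}
Tree: (single bag)
With just one bag of size 5, the width is 5 − 1 = 4, so tw(G) ≤ 4. Conversely, {0, 1, 2, 3, 4} is a clique of size 5, and the vertices of any clique must share a bag in every tree decomposition; so some bag has ≥ 5 vertices and tw(G) ≥ 4. Combining the bounds, tw(G) = 4.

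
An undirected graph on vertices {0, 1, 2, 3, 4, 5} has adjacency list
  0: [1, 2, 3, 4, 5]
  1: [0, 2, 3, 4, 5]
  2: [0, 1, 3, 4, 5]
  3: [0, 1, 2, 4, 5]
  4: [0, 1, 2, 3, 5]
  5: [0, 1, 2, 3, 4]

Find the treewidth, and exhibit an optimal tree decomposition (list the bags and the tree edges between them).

With just one bag of size 6, the width is 6 − 1 = 5, so tw(G) ≤ 5. For the lower bound, the 6 vertices {0, 1, 2, 3, 4, 5} are pairwise adjacent, and any tree decomposition puts a clique entirely inside one bag — forcing width ≥ 5. Combining the bounds, tw(G) = 5.

Treewidth 5.
One such decomposition:
Bags: B1 = {0, 1, 2, 3, 4, 5}
Tree: (single bag)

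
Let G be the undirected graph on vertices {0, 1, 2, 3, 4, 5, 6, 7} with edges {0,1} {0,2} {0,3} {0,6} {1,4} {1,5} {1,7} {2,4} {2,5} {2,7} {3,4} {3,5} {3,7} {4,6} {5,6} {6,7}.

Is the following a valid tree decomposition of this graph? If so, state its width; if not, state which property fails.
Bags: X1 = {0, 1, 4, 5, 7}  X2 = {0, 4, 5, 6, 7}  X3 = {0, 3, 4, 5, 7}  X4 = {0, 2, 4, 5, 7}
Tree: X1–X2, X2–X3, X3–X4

Every vertex of G appears in some bag (union = {0, 1, 2, 3, 4, 5, 6, 7}); every edge is covered by a bag; and for each vertex v the set of bags containing v is connected in the bag tree. The decomposition is therefore valid. The largest bag has 5 vertices, so the width is 4.

Yes; width 4.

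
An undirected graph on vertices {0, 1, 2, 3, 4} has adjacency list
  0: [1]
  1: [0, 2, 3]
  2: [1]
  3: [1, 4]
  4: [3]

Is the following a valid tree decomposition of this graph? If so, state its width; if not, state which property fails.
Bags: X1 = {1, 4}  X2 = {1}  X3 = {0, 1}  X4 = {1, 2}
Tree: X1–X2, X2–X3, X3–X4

A tree decomposition must satisfy three properties: every vertex lies in some bag; for every edge, both endpoints lie together in some bag; and for every vertex, the bags containing it form a connected subtree. Here vertex 3 appears in no bag, so the decomposition is invalid.

No — vertex 3 appears in no bag.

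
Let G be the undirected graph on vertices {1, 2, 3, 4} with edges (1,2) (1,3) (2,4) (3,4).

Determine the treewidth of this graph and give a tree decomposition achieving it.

Treewidth 2.
Bags: B1 = {1, 2, 3}  B2 = {2, 3, 4}
Tree: B1–B2

Each bag holds 3 vertices, so the decomposition has width 2, which upper-bounds the treewidth. The edges 2–1–3–4–2 form a cycle, so G is not a tree and its treewidth is at least 2. The upper and lower bounds meet at 2, so that is the treewidth.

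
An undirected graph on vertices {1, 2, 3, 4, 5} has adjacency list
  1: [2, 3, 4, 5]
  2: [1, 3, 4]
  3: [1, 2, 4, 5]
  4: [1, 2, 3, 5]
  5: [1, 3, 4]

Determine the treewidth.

A width-3 tree decomposition is:
Bags: B1 = {1, 3, 4, 5}  B2 = {1, 2, 3, 4}
Tree: B1–B2
The largest bag has 4 vertices, giving width 3; this decomposition certifies tw(G) ≤ 3. Conversely, {1, 2, 3, 4} is a clique of size 4, and the vertices of any clique must share a bag in every tree decomposition; so some bag has ≥ 4 vertices and tw(G) ≥ 3. The upper and lower bounds meet at 3, so that is the treewidth.

3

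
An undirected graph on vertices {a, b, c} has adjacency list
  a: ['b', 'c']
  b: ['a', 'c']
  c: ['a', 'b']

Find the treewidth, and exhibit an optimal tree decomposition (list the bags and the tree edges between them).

Treewidth 2.
One such decomposition:
Bags: B1 = {a, b, c}
Tree: (single bag)

With just one bag of size 3, the width is 3 − 1 = 2, so tw(G) ≤ 2. Conversely, {a, b, c} is a clique of size 3, and the vertices of any clique must share a bag in every tree decomposition; so some bag has ≥ 3 vertices and tw(G) ≥ 2. The upper and lower bounds meet at 2, so that is the treewidth.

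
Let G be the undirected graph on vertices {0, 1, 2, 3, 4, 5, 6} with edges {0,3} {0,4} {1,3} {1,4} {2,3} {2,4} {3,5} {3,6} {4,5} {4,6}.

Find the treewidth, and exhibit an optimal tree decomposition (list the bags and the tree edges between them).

Treewidth 2.
One optimal decomposition is:
Bags: B1 = {1, 3, 4}  B2 = {0, 3, 4}  B3 = {2, 3, 4}  B4 = {3, 4, 5}  B5 = {3, 4, 6}
Tree: B1–B2, B2–B3, B3–B4, B4–B5

The largest bag has 3 vertices, giving width 2; this decomposition certifies tw(G) ≤ 2. Since 4–1–3–0–4 is a cycle in G, G is not acyclic. Forests are exactly the graphs of treewidth ≤ 1, so tw(G) ≥ 2. Combining the bounds, tw(G) = 2.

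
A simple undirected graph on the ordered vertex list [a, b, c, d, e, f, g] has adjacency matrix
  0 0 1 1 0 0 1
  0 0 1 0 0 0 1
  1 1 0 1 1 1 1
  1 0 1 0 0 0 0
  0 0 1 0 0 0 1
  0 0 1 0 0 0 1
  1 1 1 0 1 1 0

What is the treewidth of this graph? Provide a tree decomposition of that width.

Each bag holds 3 vertices, so the decomposition has width 2, which upper-bounds the treewidth. On the other hand G contains the 3-clique {a, c, d}. A clique must lie in a single bag of any decomposition, so no decomposition can have width below 2. Combining the bounds, tw(G) = 2.

Treewidth 2.
Bags: B1 = {a, c, g}  B2 = {b, c, g}  B3 = {c, f, g}  B4 = {a, c, d}  B5 = {c, e, g}
Tree: B1–B2, B2–B3, B1–B4, B3–B5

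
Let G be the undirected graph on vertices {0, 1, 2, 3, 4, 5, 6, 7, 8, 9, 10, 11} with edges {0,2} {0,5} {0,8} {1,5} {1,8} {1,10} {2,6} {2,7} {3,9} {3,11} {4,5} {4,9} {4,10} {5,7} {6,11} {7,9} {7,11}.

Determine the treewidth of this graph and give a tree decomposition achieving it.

Every bag has size at most 4, so the width is 4 − 1 = 3 and tw(G) ≤ 3. For the lower bound: the 4 vertex sets {3,6,11}, {9}, {7}, {0,2,4,5} are disjoint, each induces a connected subgraph, and every pair is joined by at least one edge of G. Contracting each set to a single vertex therefore yields K_{4} as a minor, and since treewidth is minor-monotone, tw(G) ≥ tw(K_{4}) = 3. Combining the bounds, tw(G) = 3.

Treewidth 3.
One optimal decomposition is:
Bags: B1 = {3, 6, 9, 11}  B2 = {6, 7, 9, 11}  B3 = {2, 6, 7, 9}  B4 = {2, 4, 7, 9}  B5 = {2, 4, 5, 7}  B6 = {0, 2, 4, 5}  B7 = {0, 4, 5, 10}  B8 = {0, 1, 5, 10}  B9 = {0, 1, 8, 10}
Tree: B1–B2, B2–B3, B3–B4, B4–B5, B5–B6, B6–B7, B7–B8, B8–B9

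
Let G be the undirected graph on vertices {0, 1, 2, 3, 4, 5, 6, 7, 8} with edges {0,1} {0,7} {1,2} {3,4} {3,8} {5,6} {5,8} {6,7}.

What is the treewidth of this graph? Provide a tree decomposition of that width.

The largest bag has 2 vertices, giving width 1; this decomposition certifies tw(G) ≤ 1. Any graph with an edge has treewidth ≥ 1, and G has the edge 2–1. Combining the bounds, tw(G) = 1.

Treewidth 1.
One such decomposition:
Bags: B1 = {1, 2}  B2 = {0, 1}  B3 = {0, 7}  B4 = {6, 7}  B5 = {5, 6}  B6 = {5, 8}  B7 = {3, 8}  B8 = {3, 4}
Tree: B1–B2, B2–B3, B3–B4, B4–B5, B5–B6, B6–B7, B7–B8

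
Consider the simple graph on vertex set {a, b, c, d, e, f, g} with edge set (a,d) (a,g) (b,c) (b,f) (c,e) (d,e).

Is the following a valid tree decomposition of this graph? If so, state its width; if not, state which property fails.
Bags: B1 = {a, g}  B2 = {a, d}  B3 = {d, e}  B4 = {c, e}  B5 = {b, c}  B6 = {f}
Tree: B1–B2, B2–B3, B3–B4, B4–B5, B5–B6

A tree decomposition must satisfy three properties: every vertex lies in some bag; for every edge, both endpoints lie together in some bag; and for every vertex, the bags containing it form a connected subtree. Here edge (b,f) lies in no bag, so the decomposition is invalid.

No — edge (b,f) lies in no bag.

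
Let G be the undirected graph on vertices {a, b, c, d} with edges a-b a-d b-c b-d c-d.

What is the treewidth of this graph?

2

A width-2 tree decomposition is:
Bags: B1 = {a, b, d}  B2 = {b, c, d}
Tree: B1–B2
Each bag holds 3 vertices, so the decomposition has width 2, which upper-bounds the treewidth. Conversely, {b, c, d} is a clique of size 3, and the vertices of any clique must share a bag in every tree decomposition; so some bag has ≥ 3 vertices and tw(G) ≥ 2. Therefore the treewidth is 2.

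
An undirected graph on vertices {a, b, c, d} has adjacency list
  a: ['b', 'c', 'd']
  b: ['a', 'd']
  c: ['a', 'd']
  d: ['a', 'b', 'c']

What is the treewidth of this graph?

A width-2 tree decomposition is:
Bags: B1 = {a, b, d}  B2 = {a, c, d}
Tree: B1–B2
Each bag holds 3 vertices, so the decomposition has width 2, which upper-bounds the treewidth. On the other hand G contains the 3-clique {a, c, d}. A clique must lie in a single bag of any decomposition, so no decomposition can have width below 2. Therefore the treewidth is 2.

2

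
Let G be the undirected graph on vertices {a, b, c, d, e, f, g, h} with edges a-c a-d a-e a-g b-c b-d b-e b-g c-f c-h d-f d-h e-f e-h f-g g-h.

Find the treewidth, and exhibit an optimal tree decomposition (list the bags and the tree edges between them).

Treewidth 4.
One optimal decomposition is:
Bags: B1 = {a, b, c, f, h}  B2 = {a, b, e, f, h}  B3 = {a, b, d, f, h}  B4 = {a, b, f, g, h}
Tree: B1–B2, B2–B3, B3–B4

Each bag holds 5 vertices, so the decomposition has width 4, which upper-bounds the treewidth. For the lower bound: the 5 vertex sets {c,h}, {b,e}, {a,d}, {f}, {g} are disjoint, each induces a connected subgraph, and every pair is joined by at least one edge of G. Contracting each set to a single vertex therefore yields K_{5} as a minor, and since treewidth is minor-monotone, tw(G) ≥ tw(K_{5}) = 4. Hence tw(G) = 4 exactly.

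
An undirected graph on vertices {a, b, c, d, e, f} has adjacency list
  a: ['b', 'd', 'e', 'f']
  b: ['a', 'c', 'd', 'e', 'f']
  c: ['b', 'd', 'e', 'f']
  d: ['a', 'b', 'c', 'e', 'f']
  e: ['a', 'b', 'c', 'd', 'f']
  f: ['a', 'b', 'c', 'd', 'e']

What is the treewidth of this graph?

4

A width-4 tree decomposition is:
Bags: B1 = {b, c, d, e, f}  B2 = {a, b, d, e, f}
Tree: B1–B2
The largest bag has 5 vertices, giving width 4; this decomposition certifies tw(G) ≤ 4. On the other hand G contains the 5-clique {b, c, d, e, f}. A clique must lie in a single bag of any decomposition, so no decomposition can have width below 4. The upper and lower bounds meet at 4, so that is the treewidth.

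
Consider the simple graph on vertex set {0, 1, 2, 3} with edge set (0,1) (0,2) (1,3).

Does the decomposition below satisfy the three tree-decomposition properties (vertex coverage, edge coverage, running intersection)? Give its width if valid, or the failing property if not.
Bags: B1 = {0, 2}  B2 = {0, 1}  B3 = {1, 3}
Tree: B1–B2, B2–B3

Every vertex of G appears in some bag (union = {0, 1, 2, 3}); every edge is covered by a bag; and for each vertex v the set of bags containing v is connected in the bag tree. The decomposition is therefore valid. The largest bag has 2 vertices, so the width is 1.

Yes; width 1.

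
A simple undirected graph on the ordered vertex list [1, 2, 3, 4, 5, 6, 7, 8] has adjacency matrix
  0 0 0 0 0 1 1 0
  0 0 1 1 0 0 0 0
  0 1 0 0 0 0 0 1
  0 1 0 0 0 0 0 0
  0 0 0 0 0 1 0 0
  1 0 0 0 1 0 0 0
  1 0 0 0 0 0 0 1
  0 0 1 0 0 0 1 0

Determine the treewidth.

1

A width-1 tree decomposition is:
Bags: B1 = {5, 6}  B2 = {1, 6}  B3 = {1, 7}  B4 = {7, 8}  B5 = {3, 8}  B6 = {2, 3}  B7 = {2, 4}
Tree: B1–B2, B2–B3, B3–B4, B4–B5, B5–B6, B6–B7
Every bag has size at most 2, so the width is 2 − 1 = 1 and tw(G) ≤ 1. Any graph with an edge has treewidth ≥ 1, and G has the edge 5–6. The upper and lower bounds meet at 1, so that is the treewidth.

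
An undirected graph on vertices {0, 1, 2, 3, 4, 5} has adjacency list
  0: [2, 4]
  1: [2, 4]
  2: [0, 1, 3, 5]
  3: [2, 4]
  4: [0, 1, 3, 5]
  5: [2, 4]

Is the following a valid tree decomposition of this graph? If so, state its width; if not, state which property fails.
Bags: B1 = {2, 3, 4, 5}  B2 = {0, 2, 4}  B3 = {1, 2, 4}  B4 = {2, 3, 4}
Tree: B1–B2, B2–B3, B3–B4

A tree decomposition must satisfy three properties: every vertex lies in some bag; for every edge, both endpoints lie together in some bag; and for every vertex, the bags containing it form a connected subtree. Here bags containing vertex 3 are not connected in the tree, so the decomposition is invalid.

No — bags containing vertex 3 are not connected in the tree.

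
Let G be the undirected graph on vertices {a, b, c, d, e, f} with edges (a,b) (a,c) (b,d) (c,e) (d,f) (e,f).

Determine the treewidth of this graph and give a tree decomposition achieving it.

Treewidth 2.
One such decomposition:
Bags: B1 = {a, c, e}  B2 = {a, b, e}  B3 = {b, d, e}  B4 = {d, e, f}
Tree: B1–B2, B2–B3, B3–B4

Each bag holds 3 vertices, so the decomposition has width 2, which upper-bounds the treewidth. The edges e–c–a–b–d–f–e form a cycle, so G is not a tree and its treewidth is at least 2. Therefore the treewidth is 2.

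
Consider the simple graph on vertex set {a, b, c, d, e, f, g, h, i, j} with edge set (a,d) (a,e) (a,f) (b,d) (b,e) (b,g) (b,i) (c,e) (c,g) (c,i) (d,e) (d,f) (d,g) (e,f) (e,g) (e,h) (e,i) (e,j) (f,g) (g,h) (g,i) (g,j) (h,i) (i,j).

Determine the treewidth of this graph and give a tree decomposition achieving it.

Each bag holds 4 vertices, so the decomposition has width 3, which upper-bounds the treewidth. For the lower bound, the 4 vertices {d, e, f, g} are pairwise adjacent, and any tree decomposition puts a clique entirely inside one bag — forcing width ≥ 3. Combining the bounds, tw(G) = 3.

Treewidth 3.
Bags: B1 = {b, d, e, g}  B2 = {b, e, g, i}  B3 = {d, e, f, g}  B4 = {a, d, e, f}  B5 = {e, g, i, j}  B6 = {c, e, g, i}  B7 = {e, g, h, i}
Tree: B1–B2, B1–B3, B3–B4, B2–B5, B2–B6, B2–B7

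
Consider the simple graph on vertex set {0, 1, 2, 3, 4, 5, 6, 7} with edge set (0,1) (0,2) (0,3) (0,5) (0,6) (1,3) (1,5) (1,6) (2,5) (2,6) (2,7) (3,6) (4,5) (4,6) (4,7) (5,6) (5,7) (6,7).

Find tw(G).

3

A width-3 tree decomposition is:
Bags: B1 = {2, 5, 6, 7}  B2 = {0, 2, 5, 6}  B3 = {0, 1, 5, 6}  B4 = {4, 5, 6, 7}  B5 = {0, 1, 3, 6}
Tree: B1–B2, B2–B3, B1–B4, B3–B5
Each bag holds 4 vertices, so the decomposition has width 3, which upper-bounds the treewidth. For the lower bound, the 4 vertices {0, 1, 3, 6} are pairwise adjacent, and any tree decomposition puts a clique entirely inside one bag — forcing width ≥ 3. The upper and lower bounds meet at 3, so that is the treewidth.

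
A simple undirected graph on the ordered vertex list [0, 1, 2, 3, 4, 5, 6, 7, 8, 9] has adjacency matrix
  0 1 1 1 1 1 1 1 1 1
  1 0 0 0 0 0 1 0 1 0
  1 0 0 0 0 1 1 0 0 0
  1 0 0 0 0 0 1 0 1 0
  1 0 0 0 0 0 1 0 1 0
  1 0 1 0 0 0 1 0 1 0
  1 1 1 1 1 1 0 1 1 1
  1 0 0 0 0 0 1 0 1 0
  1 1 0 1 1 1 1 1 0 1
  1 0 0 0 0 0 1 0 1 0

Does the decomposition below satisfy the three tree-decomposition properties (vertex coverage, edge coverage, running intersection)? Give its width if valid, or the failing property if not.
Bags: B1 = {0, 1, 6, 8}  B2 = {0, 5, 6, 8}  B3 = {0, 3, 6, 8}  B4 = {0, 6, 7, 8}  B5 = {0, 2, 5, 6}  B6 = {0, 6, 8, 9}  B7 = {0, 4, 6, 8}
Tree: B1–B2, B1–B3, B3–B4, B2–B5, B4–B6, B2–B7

Every vertex of G appears in some bag (union = {0, 1, 2, 3, 4, 5, 6, 7, 8, 9}); every edge is covered by a bag; and for each vertex v the set of bags containing v is connected in the bag tree. The decomposition is therefore valid. The largest bag has 4 vertices, so the width is 3.

Yes; width 3.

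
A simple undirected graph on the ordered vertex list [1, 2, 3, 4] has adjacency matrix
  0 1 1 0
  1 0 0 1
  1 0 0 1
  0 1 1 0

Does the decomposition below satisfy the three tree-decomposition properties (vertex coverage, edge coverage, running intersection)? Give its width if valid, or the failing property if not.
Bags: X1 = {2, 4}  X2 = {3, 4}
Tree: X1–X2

A tree decomposition must satisfy three properties: every vertex lies in some bag; for every edge, both endpoints lie together in some bag; and for every vertex, the bags containing it form a connected subtree. Here vertex 1 appears in no bag, so the decomposition is invalid.

No — vertex 1 appears in no bag.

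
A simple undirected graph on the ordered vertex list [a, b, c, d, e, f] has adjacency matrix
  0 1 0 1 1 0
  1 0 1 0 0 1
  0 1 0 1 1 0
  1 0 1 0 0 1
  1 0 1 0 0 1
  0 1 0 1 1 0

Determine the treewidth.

A width-3 tree decomposition is:
Bags: B1 = {b, c, d, e}  B2 = {a, b, d, e}  B3 = {b, d, e, f}
Tree: B1–B2, B2–B3
The largest bag has 4 vertices, giving width 3; this decomposition certifies tw(G) ≤ 3. For the lower bound: the 4 vertex sets {b,c}, {a,d}, {e}, {f} are disjoint, each induces a connected subgraph, and every pair is joined by at least one edge of G. Contracting each set to a single vertex therefore yields K_{4} as a minor, and since treewidth is minor-monotone, tw(G) ≥ tw(K_{4}) = 3. Combining the bounds, tw(G) = 3.

3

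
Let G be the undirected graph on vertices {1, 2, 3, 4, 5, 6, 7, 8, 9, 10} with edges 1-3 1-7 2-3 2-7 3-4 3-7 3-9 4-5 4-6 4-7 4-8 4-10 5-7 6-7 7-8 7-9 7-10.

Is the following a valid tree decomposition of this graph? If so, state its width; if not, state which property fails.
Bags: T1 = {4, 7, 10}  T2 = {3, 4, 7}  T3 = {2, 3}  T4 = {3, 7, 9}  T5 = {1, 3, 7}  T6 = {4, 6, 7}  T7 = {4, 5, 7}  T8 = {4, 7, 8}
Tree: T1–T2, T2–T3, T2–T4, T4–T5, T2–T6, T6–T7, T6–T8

No — edge (7,2) lies in no bag.

A tree decomposition must satisfy three properties: every vertex lies in some bag; for every edge, both endpoints lie together in some bag; and for every vertex, the bags containing it form a connected subtree. Here edge (7,2) lies in no bag, so the decomposition is invalid.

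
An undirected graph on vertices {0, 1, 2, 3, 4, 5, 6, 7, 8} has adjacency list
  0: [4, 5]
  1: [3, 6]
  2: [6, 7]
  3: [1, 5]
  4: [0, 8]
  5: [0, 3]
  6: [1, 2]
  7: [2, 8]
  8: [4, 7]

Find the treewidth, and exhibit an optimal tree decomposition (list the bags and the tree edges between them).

The largest bag has 3 vertices, giving width 2; this decomposition certifies tw(G) ≤ 2. Since 5–3–1–6–2–7–8–4–0–5 is a cycle in G, G is not acyclic. Forests are exactly the graphs of treewidth ≤ 1, so tw(G) ≥ 2. Therefore the treewidth is 2.

Treewidth 2.
One such decomposition:
Bags: B1 = {1, 3, 5}  B2 = {1, 5, 6}  B3 = {2, 5, 6}  B4 = {2, 5, 7}  B5 = {5, 7, 8}  B6 = {4, 5, 8}  B7 = {0, 4, 5}
Tree: B1–B2, B2–B3, B3–B4, B4–B5, B5–B6, B6–B7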